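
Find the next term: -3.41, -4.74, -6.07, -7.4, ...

Differences: -4.74 - -3.41 = -1.33
This is an arithmetic sequence with common difference d = -1.33.
Next term = -7.4 + -1.33 = -8.73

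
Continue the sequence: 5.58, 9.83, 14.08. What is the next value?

Differences: 9.83 - 5.58 = 4.25
This is an arithmetic sequence with common difference d = 4.25.
Next term = 14.08 + 4.25 = 18.33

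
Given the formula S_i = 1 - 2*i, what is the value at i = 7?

S_7 = 1 + -2*7 = 1 + -14 = -13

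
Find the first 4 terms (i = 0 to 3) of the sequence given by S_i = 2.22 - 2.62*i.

This is an arithmetic sequence.
i=0: S_0 = 2.22 + -2.62*0 = 2.22
i=1: S_1 = 2.22 + -2.62*1 = -0.4
i=2: S_2 = 2.22 + -2.62*2 = -3.02
i=3: S_3 = 2.22 + -2.62*3 = -5.64
The first 4 terms are: [2.22, -0.4, -3.02, -5.64]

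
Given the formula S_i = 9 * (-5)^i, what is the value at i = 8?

S_8 = 9 * (-5)^8 = 9 * 390625 = 3515625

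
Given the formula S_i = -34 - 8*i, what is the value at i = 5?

S_5 = -34 + -8*5 = -34 + -40 = -74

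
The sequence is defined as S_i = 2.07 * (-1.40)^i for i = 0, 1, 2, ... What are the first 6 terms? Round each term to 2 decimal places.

This is a geometric sequence.
i=0: S_0 = 2.07 * (-1.4)^0 = 2.07
i=1: S_1 = 2.07 * (-1.4)^1 ≈ -2.9
i=2: S_2 = 2.07 * (-1.4)^2 ≈ 4.06
i=3: S_3 = 2.07 * (-1.4)^3 ≈ -5.68
i=4: S_4 = 2.07 * (-1.4)^4 ≈ 7.95
i=5: S_5 = 2.07 * (-1.4)^5 ≈ -11.13
The first 6 terms are: [2.07, -2.9, 4.06, -5.68, 7.95, -11.13]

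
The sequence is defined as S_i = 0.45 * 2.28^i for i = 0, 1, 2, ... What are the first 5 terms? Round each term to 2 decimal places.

This is a geometric sequence.
i=0: S_0 = 0.45 * 2.28^0 = 0.45
i=1: S_1 = 0.45 * 2.28^1 ≈ 1.03
i=2: S_2 = 0.45 * 2.28^2 ≈ 2.34
i=3: S_3 = 0.45 * 2.28^3 ≈ 5.33
i=4: S_4 = 0.45 * 2.28^4 ≈ 12.16
The first 5 terms are: [0.45, 1.03, 2.34, 5.33, 12.16]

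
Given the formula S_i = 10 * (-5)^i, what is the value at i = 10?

S_10 = 10 * (-5)^10 = 10 * 9765625 = 97656250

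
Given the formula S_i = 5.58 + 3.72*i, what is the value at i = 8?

S_8 = 5.58 + 3.72*8 = 5.58 + 29.76 = 35.34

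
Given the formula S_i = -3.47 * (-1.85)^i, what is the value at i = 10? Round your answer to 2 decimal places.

S_10 = -3.47 * (-1.85)^10 ≈ -3.47 * 469.5883 ≈ -1629.47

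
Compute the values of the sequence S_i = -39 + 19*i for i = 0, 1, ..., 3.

This is an arithmetic sequence.
i=0: S_0 = -39 + 19*0 = -39
i=1: S_1 = -39 + 19*1 = -20
i=2: S_2 = -39 + 19*2 = -1
i=3: S_3 = -39 + 19*3 = 18
The first 4 terms are: [-39, -20, -1, 18]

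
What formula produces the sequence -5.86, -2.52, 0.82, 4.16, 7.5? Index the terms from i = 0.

Check differences: -2.52 - -5.86 = 3.34
0.82 - -2.52 = 3.34
Common difference d = 3.34.
First term a = -5.86.
Formula: S_i = -5.86 + 3.34*i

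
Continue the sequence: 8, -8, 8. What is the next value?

Ratios: -8 / 8 = -1.0
This is a geometric sequence with common ratio r = -1.
Next term = 8 * -1 = -8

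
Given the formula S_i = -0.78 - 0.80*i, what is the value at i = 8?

S_8 = -0.78 + -0.8*8 = -0.78 + -6.4 = -7.18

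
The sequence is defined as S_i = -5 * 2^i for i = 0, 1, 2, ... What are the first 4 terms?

This is a geometric sequence.
i=0: S_0 = -5 * 2^0 = -5
i=1: S_1 = -5 * 2^1 = -10
i=2: S_2 = -5 * 2^2 = -20
i=3: S_3 = -5 * 2^3 = -40
The first 4 terms are: [-5, -10, -20, -40]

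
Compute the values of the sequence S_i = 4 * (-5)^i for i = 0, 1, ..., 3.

This is a geometric sequence.
i=0: S_0 = 4 * (-5)^0 = 4
i=1: S_1 = 4 * (-5)^1 = -20
i=2: S_2 = 4 * (-5)^2 = 100
i=3: S_3 = 4 * (-5)^3 = -500
The first 4 terms are: [4, -20, 100, -500]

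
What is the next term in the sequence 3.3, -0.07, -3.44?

Differences: -0.07 - 3.3 = -3.37
This is an arithmetic sequence with common difference d = -3.37.
Next term = -3.44 + -3.37 = -6.81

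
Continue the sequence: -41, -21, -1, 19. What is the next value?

Differences: -21 - -41 = 20
This is an arithmetic sequence with common difference d = 20.
Next term = 19 + 20 = 39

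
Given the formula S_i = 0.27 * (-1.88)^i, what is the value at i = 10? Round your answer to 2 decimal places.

S_10 = 0.27 * (-1.88)^10 ≈ 0.27 * 551.5419 ≈ 148.92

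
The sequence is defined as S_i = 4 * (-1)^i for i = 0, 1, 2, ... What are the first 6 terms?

This is a geometric sequence.
i=0: S_0 = 4 * (-1)^0 = 4
i=1: S_1 = 4 * (-1)^1 = -4
i=2: S_2 = 4 * (-1)^2 = 4
i=3: S_3 = 4 * (-1)^3 = -4
i=4: S_4 = 4 * (-1)^4 = 4
i=5: S_5 = 4 * (-1)^5 = -4
The first 6 terms are: [4, -4, 4, -4, 4, -4]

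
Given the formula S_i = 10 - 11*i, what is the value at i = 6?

S_6 = 10 + -11*6 = 10 + -66 = -56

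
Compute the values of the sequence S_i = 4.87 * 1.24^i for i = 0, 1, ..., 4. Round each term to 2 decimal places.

This is a geometric sequence.
i=0: S_0 = 4.87 * 1.24^0 = 4.87
i=1: S_1 = 4.87 * 1.24^1 ≈ 6.04
i=2: S_2 = 4.87 * 1.24^2 ≈ 7.49
i=3: S_3 = 4.87 * 1.24^3 ≈ 9.29
i=4: S_4 = 4.87 * 1.24^4 ≈ 11.51
The first 5 terms are: [4.87, 6.04, 7.49, 9.29, 11.51]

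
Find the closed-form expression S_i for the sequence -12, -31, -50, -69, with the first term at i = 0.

Check differences: -31 - -12 = -19
-50 - -31 = -19
Common difference d = -19.
First term a = -12.
Formula: S_i = -12 - 19*i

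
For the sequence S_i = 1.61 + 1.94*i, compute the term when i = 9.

S_9 = 1.61 + 1.94*9 = 1.61 + 17.46 = 19.07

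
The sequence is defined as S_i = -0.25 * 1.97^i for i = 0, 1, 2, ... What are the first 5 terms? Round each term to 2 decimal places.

This is a geometric sequence.
i=0: S_0 = -0.25 * 1.97^0 = -0.25
i=1: S_1 = -0.25 * 1.97^1 ≈ -0.49
i=2: S_2 = -0.25 * 1.97^2 ≈ -0.97
i=3: S_3 = -0.25 * 1.97^3 ≈ -1.91
i=4: S_4 = -0.25 * 1.97^4 ≈ -3.77
The first 5 terms are: [-0.25, -0.49, -0.97, -1.91, -3.77]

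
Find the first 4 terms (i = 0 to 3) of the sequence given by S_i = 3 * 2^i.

This is a geometric sequence.
i=0: S_0 = 3 * 2^0 = 3
i=1: S_1 = 3 * 2^1 = 6
i=2: S_2 = 3 * 2^2 = 12
i=3: S_3 = 3 * 2^3 = 24
The first 4 terms are: [3, 6, 12, 24]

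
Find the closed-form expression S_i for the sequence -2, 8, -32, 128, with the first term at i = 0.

Check ratios: 8 / -2 = -4.0
Common ratio r = -4.
First term a = -2.
Formula: S_i = -2 * (-4)^i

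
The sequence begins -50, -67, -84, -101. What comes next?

Differences: -67 - -50 = -17
This is an arithmetic sequence with common difference d = -17.
Next term = -101 + -17 = -118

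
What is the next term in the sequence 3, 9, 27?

Ratios: 9 / 3 = 3.0
This is a geometric sequence with common ratio r = 3.
Next term = 27 * 3 = 81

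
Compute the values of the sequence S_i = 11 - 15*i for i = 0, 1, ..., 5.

This is an arithmetic sequence.
i=0: S_0 = 11 + -15*0 = 11
i=1: S_1 = 11 + -15*1 = -4
i=2: S_2 = 11 + -15*2 = -19
i=3: S_3 = 11 + -15*3 = -34
i=4: S_4 = 11 + -15*4 = -49
i=5: S_5 = 11 + -15*5 = -64
The first 6 terms are: [11, -4, -19, -34, -49, -64]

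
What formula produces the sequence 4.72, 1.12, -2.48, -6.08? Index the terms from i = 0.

Check differences: 1.12 - 4.72 = -3.6
-2.48 - 1.12 = -3.6
Common difference d = -3.6.
First term a = 4.72.
Formula: S_i = 4.72 - 3.60*i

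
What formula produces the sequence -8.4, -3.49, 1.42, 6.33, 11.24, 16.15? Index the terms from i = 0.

Check differences: -3.49 - -8.4 = 4.91
1.42 - -3.49 = 4.91
Common difference d = 4.91.
First term a = -8.4.
Formula: S_i = -8.40 + 4.91*i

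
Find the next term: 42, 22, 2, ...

Differences: 22 - 42 = -20
This is an arithmetic sequence with common difference d = -20.
Next term = 2 + -20 = -18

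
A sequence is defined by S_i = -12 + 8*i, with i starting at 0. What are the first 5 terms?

This is an arithmetic sequence.
i=0: S_0 = -12 + 8*0 = -12
i=1: S_1 = -12 + 8*1 = -4
i=2: S_2 = -12 + 8*2 = 4
i=3: S_3 = -12 + 8*3 = 12
i=4: S_4 = -12 + 8*4 = 20
The first 5 terms are: [-12, -4, 4, 12, 20]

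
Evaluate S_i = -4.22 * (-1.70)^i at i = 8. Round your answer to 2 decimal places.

S_8 = -4.22 * (-1.7)^8 ≈ -4.22 * 69.7576 ≈ -294.38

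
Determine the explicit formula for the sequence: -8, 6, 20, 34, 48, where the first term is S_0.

Check differences: 6 - -8 = 14
20 - 6 = 14
Common difference d = 14.
First term a = -8.
Formula: S_i = -8 + 14*i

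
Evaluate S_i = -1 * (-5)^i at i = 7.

S_7 = -1 * (-5)^7 = -1 * -78125 = 78125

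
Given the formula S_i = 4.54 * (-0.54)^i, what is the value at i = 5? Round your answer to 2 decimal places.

S_5 = 4.54 * (-0.54)^5 ≈ 4.54 * -0.0459 ≈ -0.21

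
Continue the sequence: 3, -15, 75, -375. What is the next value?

Ratios: -15 / 3 = -5.0
This is a geometric sequence with common ratio r = -5.
Next term = -375 * -5 = 1875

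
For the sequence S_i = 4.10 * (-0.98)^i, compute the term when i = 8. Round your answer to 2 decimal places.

S_8 = 4.1 * (-0.98)^8 ≈ 4.1 * 0.8508 ≈ 3.49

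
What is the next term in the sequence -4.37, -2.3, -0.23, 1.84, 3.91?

Differences: -2.3 - -4.37 = 2.07
This is an arithmetic sequence with common difference d = 2.07.
Next term = 3.91 + 2.07 = 5.98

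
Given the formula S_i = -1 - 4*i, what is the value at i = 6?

S_6 = -1 + -4*6 = -1 + -24 = -25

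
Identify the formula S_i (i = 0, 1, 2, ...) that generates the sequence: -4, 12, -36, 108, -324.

Check ratios: 12 / -4 = -3.0
Common ratio r = -3.
First term a = -4.
Formula: S_i = -4 * (-3)^i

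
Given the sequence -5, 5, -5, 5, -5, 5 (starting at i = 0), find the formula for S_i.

Check ratios: 5 / -5 = -1.0
Common ratio r = -1.
First term a = -5.
Formula: S_i = -5 * (-1)^i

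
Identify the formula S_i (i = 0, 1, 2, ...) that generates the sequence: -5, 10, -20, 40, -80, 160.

Check ratios: 10 / -5 = -2.0
Common ratio r = -2.
First term a = -5.
Formula: S_i = -5 * (-2)^i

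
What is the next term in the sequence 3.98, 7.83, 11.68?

Differences: 7.83 - 3.98 = 3.85
This is an arithmetic sequence with common difference d = 3.85.
Next term = 11.68 + 3.85 = 15.53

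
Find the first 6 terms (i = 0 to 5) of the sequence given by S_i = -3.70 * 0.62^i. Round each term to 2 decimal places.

This is a geometric sequence.
i=0: S_0 = -3.7 * 0.62^0 = -3.7
i=1: S_1 = -3.7 * 0.62^1 ≈ -2.29
i=2: S_2 = -3.7 * 0.62^2 ≈ -1.42
i=3: S_3 = -3.7 * 0.62^3 ≈ -0.88
i=4: S_4 = -3.7 * 0.62^4 ≈ -0.55
i=5: S_5 = -3.7 * 0.62^5 ≈ -0.34
The first 6 terms are: [-3.7, -2.29, -1.42, -0.88, -0.55, -0.34]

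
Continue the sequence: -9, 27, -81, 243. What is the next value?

Ratios: 27 / -9 = -3.0
This is a geometric sequence with common ratio r = -3.
Next term = 243 * -3 = -729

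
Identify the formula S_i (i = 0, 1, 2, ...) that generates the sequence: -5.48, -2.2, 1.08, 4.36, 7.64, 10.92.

Check differences: -2.2 - -5.48 = 3.28
1.08 - -2.2 = 3.28
Common difference d = 3.28.
First term a = -5.48.
Formula: S_i = -5.48 + 3.28*i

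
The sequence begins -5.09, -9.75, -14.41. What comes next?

Differences: -9.75 - -5.09 = -4.66
This is an arithmetic sequence with common difference d = -4.66.
Next term = -14.41 + -4.66 = -19.07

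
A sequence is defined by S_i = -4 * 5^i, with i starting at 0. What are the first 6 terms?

This is a geometric sequence.
i=0: S_0 = -4 * 5^0 = -4
i=1: S_1 = -4 * 5^1 = -20
i=2: S_2 = -4 * 5^2 = -100
i=3: S_3 = -4 * 5^3 = -500
i=4: S_4 = -4 * 5^4 = -2500
i=5: S_5 = -4 * 5^5 = -12500
The first 6 terms are: [-4, -20, -100, -500, -2500, -12500]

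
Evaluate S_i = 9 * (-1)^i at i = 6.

S_6 = 9 * (-1)^6 = 9 * 1 = 9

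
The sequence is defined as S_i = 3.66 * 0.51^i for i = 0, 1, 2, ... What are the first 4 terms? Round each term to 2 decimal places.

This is a geometric sequence.
i=0: S_0 = 3.66 * 0.51^0 = 3.66
i=1: S_1 = 3.66 * 0.51^1 ≈ 1.87
i=2: S_2 = 3.66 * 0.51^2 ≈ 0.95
i=3: S_3 = 3.66 * 0.51^3 ≈ 0.49
The first 4 terms are: [3.66, 1.87, 0.95, 0.49]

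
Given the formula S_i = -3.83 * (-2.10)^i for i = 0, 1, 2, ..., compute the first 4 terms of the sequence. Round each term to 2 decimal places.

This is a geometric sequence.
i=0: S_0 = -3.83 * (-2.1)^0 = -3.83
i=1: S_1 = -3.83 * (-2.1)^1 ≈ 8.04
i=2: S_2 = -3.83 * (-2.1)^2 ≈ -16.89
i=3: S_3 = -3.83 * (-2.1)^3 ≈ 35.47
The first 4 terms are: [-3.83, 8.04, -16.89, 35.47]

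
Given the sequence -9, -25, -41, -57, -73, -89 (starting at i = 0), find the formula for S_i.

Check differences: -25 - -9 = -16
-41 - -25 = -16
Common difference d = -16.
First term a = -9.
Formula: S_i = -9 - 16*i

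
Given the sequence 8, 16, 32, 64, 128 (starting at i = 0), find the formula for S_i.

Check ratios: 16 / 8 = 2.0
Common ratio r = 2.
First term a = 8.
Formula: S_i = 8 * 2^i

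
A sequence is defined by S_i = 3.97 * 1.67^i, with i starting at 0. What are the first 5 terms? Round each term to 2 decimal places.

This is a geometric sequence.
i=0: S_0 = 3.97 * 1.67^0 = 3.97
i=1: S_1 = 3.97 * 1.67^1 ≈ 6.63
i=2: S_2 = 3.97 * 1.67^2 ≈ 11.07
i=3: S_3 = 3.97 * 1.67^3 ≈ 18.49
i=4: S_4 = 3.97 * 1.67^4 ≈ 30.88
The first 5 terms are: [3.97, 6.63, 11.07, 18.49, 30.88]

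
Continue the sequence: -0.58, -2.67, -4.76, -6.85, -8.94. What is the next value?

Differences: -2.67 - -0.58 = -2.09
This is an arithmetic sequence with common difference d = -2.09.
Next term = -8.94 + -2.09 = -11.03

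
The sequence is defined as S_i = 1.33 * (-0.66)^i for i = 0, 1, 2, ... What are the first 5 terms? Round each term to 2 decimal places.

This is a geometric sequence.
i=0: S_0 = 1.33 * (-0.66)^0 = 1.33
i=1: S_1 = 1.33 * (-0.66)^1 ≈ -0.88
i=2: S_2 = 1.33 * (-0.66)^2 ≈ 0.58
i=3: S_3 = 1.33 * (-0.66)^3 ≈ -0.38
i=4: S_4 = 1.33 * (-0.66)^4 ≈ 0.25
The first 5 terms are: [1.33, -0.88, 0.58, -0.38, 0.25]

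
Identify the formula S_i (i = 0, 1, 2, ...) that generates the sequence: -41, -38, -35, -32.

Check differences: -38 - -41 = 3
-35 - -38 = 3
Common difference d = 3.
First term a = -41.
Formula: S_i = -41 + 3*i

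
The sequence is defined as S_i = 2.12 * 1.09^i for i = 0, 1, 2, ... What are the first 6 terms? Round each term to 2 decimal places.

This is a geometric sequence.
i=0: S_0 = 2.12 * 1.09^0 = 2.12
i=1: S_1 = 2.12 * 1.09^1 ≈ 2.31
i=2: S_2 = 2.12 * 1.09^2 ≈ 2.52
i=3: S_3 = 2.12 * 1.09^3 ≈ 2.75
i=4: S_4 = 2.12 * 1.09^4 ≈ 2.99
i=5: S_5 = 2.12 * 1.09^5 ≈ 3.26
The first 6 terms are: [2.12, 2.31, 2.52, 2.75, 2.99, 3.26]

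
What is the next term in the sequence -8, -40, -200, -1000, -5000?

Ratios: -40 / -8 = 5.0
This is a geometric sequence with common ratio r = 5.
Next term = -5000 * 5 = -25000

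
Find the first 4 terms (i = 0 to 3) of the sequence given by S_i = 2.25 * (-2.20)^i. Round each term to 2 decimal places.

This is a geometric sequence.
i=0: S_0 = 2.25 * (-2.2)^0 = 2.25
i=1: S_1 = 2.25 * (-2.2)^1 = -4.95
i=2: S_2 = 2.25 * (-2.2)^2 = 10.89
i=3: S_3 = 2.25 * (-2.2)^3 ≈ -23.96
The first 4 terms are: [2.25, -4.95, 10.89, -23.96]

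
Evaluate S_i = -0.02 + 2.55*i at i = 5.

S_5 = -0.02 + 2.55*5 = -0.02 + 12.75 = 12.73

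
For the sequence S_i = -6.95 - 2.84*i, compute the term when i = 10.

S_10 = -6.95 + -2.84*10 = -6.95 + -28.4 = -35.35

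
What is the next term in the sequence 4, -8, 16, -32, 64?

Ratios: -8 / 4 = -2.0
This is a geometric sequence with common ratio r = -2.
Next term = 64 * -2 = -128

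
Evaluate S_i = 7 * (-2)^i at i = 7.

S_7 = 7 * (-2)^7 = 7 * -128 = -896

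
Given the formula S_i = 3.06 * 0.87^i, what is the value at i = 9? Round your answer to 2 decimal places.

S_9 = 3.06 * 0.87^9 ≈ 3.06 * 0.2855 ≈ 0.87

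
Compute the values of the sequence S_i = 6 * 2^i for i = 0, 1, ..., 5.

This is a geometric sequence.
i=0: S_0 = 6 * 2^0 = 6
i=1: S_1 = 6 * 2^1 = 12
i=2: S_2 = 6 * 2^2 = 24
i=3: S_3 = 6 * 2^3 = 48
i=4: S_4 = 6 * 2^4 = 96
i=5: S_5 = 6 * 2^5 = 192
The first 6 terms are: [6, 12, 24, 48, 96, 192]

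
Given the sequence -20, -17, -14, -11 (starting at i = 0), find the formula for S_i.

Check differences: -17 - -20 = 3
-14 - -17 = 3
Common difference d = 3.
First term a = -20.
Formula: S_i = -20 + 3*i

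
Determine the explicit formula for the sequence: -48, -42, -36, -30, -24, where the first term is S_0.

Check differences: -42 - -48 = 6
-36 - -42 = 6
Common difference d = 6.
First term a = -48.
Formula: S_i = -48 + 6*i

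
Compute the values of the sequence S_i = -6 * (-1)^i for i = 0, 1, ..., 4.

This is a geometric sequence.
i=0: S_0 = -6 * (-1)^0 = -6
i=1: S_1 = -6 * (-1)^1 = 6
i=2: S_2 = -6 * (-1)^2 = -6
i=3: S_3 = -6 * (-1)^3 = 6
i=4: S_4 = -6 * (-1)^4 = -6
The first 5 terms are: [-6, 6, -6, 6, -6]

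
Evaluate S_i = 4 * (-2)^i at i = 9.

S_9 = 4 * (-2)^9 = 4 * -512 = -2048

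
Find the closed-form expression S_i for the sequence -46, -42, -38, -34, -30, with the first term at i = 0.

Check differences: -42 - -46 = 4
-38 - -42 = 4
Common difference d = 4.
First term a = -46.
Formula: S_i = -46 + 4*i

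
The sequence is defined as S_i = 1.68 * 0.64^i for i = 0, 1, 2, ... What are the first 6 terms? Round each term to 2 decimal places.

This is a geometric sequence.
i=0: S_0 = 1.68 * 0.64^0 = 1.68
i=1: S_1 = 1.68 * 0.64^1 ≈ 1.08
i=2: S_2 = 1.68 * 0.64^2 ≈ 0.69
i=3: S_3 = 1.68 * 0.64^3 ≈ 0.44
i=4: S_4 = 1.68 * 0.64^4 ≈ 0.28
i=5: S_5 = 1.68 * 0.64^5 ≈ 0.18
The first 6 terms are: [1.68, 1.08, 0.69, 0.44, 0.28, 0.18]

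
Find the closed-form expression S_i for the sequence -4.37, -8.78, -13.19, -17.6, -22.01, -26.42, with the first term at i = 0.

Check differences: -8.78 - -4.37 = -4.41
-13.19 - -8.78 = -4.41
Common difference d = -4.41.
First term a = -4.37.
Formula: S_i = -4.37 - 4.41*i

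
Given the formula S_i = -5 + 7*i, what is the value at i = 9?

S_9 = -5 + 7*9 = -5 + 63 = 58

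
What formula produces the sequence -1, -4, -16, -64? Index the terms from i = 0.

Check ratios: -4 / -1 = 4.0
Common ratio r = 4.
First term a = -1.
Formula: S_i = -1 * 4^i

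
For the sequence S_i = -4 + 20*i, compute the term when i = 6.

S_6 = -4 + 20*6 = -4 + 120 = 116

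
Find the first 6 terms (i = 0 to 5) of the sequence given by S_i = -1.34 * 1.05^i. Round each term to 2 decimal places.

This is a geometric sequence.
i=0: S_0 = -1.34 * 1.05^0 = -1.34
i=1: S_1 = -1.34 * 1.05^1 ≈ -1.41
i=2: S_2 = -1.34 * 1.05^2 ≈ -1.48
i=3: S_3 = -1.34 * 1.05^3 ≈ -1.55
i=4: S_4 = -1.34 * 1.05^4 ≈ -1.63
i=5: S_5 = -1.34 * 1.05^5 ≈ -1.71
The first 6 terms are: [-1.34, -1.41, -1.48, -1.55, -1.63, -1.71]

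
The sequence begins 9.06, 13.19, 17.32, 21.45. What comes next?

Differences: 13.19 - 9.06 = 4.13
This is an arithmetic sequence with common difference d = 4.13.
Next term = 21.45 + 4.13 = 25.58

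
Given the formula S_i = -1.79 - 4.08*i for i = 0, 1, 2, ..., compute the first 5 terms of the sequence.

This is an arithmetic sequence.
i=0: S_0 = -1.79 + -4.08*0 = -1.79
i=1: S_1 = -1.79 + -4.08*1 = -5.87
i=2: S_2 = -1.79 + -4.08*2 = -9.95
i=3: S_3 = -1.79 + -4.08*3 = -14.03
i=4: S_4 = -1.79 + -4.08*4 = -18.11
The first 5 terms are: [-1.79, -5.87, -9.95, -14.03, -18.11]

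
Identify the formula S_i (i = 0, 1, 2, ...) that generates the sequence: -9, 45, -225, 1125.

Check ratios: 45 / -9 = -5.0
Common ratio r = -5.
First term a = -9.
Formula: S_i = -9 * (-5)^i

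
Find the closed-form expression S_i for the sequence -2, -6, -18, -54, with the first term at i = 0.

Check ratios: -6 / -2 = 3.0
Common ratio r = 3.
First term a = -2.
Formula: S_i = -2 * 3^i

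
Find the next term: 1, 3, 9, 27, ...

Ratios: 3 / 1 = 3.0
This is a geometric sequence with common ratio r = 3.
Next term = 27 * 3 = 81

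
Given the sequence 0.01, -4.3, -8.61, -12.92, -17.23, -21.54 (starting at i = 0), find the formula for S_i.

Check differences: -4.3 - 0.01 = -4.31
-8.61 - -4.3 = -4.31
Common difference d = -4.31.
First term a = 0.01.
Formula: S_i = 0.01 - 4.31*i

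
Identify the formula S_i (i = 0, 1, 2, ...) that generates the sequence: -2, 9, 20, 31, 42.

Check differences: 9 - -2 = 11
20 - 9 = 11
Common difference d = 11.
First term a = -2.
Formula: S_i = -2 + 11*i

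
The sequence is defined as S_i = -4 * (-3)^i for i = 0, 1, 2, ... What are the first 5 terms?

This is a geometric sequence.
i=0: S_0 = -4 * (-3)^0 = -4
i=1: S_1 = -4 * (-3)^1 = 12
i=2: S_2 = -4 * (-3)^2 = -36
i=3: S_3 = -4 * (-3)^3 = 108
i=4: S_4 = -4 * (-3)^4 = -324
The first 5 terms are: [-4, 12, -36, 108, -324]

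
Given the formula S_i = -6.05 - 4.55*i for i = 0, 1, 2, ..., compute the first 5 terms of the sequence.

This is an arithmetic sequence.
i=0: S_0 = -6.05 + -4.55*0 = -6.05
i=1: S_1 = -6.05 + -4.55*1 = -10.6
i=2: S_2 = -6.05 + -4.55*2 = -15.15
i=3: S_3 = -6.05 + -4.55*3 = -19.7
i=4: S_4 = -6.05 + -4.55*4 = -24.25
The first 5 terms are: [-6.05, -10.6, -15.15, -19.7, -24.25]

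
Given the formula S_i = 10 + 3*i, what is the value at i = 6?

S_6 = 10 + 3*6 = 10 + 18 = 28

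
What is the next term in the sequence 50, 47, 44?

Differences: 47 - 50 = -3
This is an arithmetic sequence with common difference d = -3.
Next term = 44 + -3 = 41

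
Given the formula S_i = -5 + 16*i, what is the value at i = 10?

S_10 = -5 + 16*10 = -5 + 160 = 155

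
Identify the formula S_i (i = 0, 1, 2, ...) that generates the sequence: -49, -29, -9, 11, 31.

Check differences: -29 - -49 = 20
-9 - -29 = 20
Common difference d = 20.
First term a = -49.
Formula: S_i = -49 + 20*i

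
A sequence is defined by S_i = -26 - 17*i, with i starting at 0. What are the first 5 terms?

This is an arithmetic sequence.
i=0: S_0 = -26 + -17*0 = -26
i=1: S_1 = -26 + -17*1 = -43
i=2: S_2 = -26 + -17*2 = -60
i=3: S_3 = -26 + -17*3 = -77
i=4: S_4 = -26 + -17*4 = -94
The first 5 terms are: [-26, -43, -60, -77, -94]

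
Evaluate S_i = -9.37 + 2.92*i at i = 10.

S_10 = -9.37 + 2.92*10 = -9.37 + 29.2 = 19.83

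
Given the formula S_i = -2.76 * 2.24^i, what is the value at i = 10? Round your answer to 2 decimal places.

S_10 = -2.76 * 2.24^10 ≈ -2.76 * 3180.3886 ≈ -8777.87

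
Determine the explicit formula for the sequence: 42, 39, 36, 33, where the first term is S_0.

Check differences: 39 - 42 = -3
36 - 39 = -3
Common difference d = -3.
First term a = 42.
Formula: S_i = 42 - 3*i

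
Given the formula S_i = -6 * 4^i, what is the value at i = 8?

S_8 = -6 * 4^8 = -6 * 65536 = -393216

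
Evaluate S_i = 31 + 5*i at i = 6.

S_6 = 31 + 5*6 = 31 + 30 = 61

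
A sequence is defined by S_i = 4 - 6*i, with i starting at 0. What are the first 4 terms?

This is an arithmetic sequence.
i=0: S_0 = 4 + -6*0 = 4
i=1: S_1 = 4 + -6*1 = -2
i=2: S_2 = 4 + -6*2 = -8
i=3: S_3 = 4 + -6*3 = -14
The first 4 terms are: [4, -2, -8, -14]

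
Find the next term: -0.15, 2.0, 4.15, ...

Differences: 2.0 - -0.15 = 2.15
This is an arithmetic sequence with common difference d = 2.15.
Next term = 4.15 + 2.15 = 6.3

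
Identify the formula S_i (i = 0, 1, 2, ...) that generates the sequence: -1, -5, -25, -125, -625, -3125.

Check ratios: -5 / -1 = 5.0
Common ratio r = 5.
First term a = -1.
Formula: S_i = -1 * 5^i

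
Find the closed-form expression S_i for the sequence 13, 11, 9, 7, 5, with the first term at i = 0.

Check differences: 11 - 13 = -2
9 - 11 = -2
Common difference d = -2.
First term a = 13.
Formula: S_i = 13 - 2*i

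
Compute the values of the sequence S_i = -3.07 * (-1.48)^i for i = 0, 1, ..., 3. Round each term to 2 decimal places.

This is a geometric sequence.
i=0: S_0 = -3.07 * (-1.48)^0 = -3.07
i=1: S_1 = -3.07 * (-1.48)^1 ≈ 4.54
i=2: S_2 = -3.07 * (-1.48)^2 ≈ -6.72
i=3: S_3 = -3.07 * (-1.48)^3 ≈ 9.95
The first 4 terms are: [-3.07, 4.54, -6.72, 9.95]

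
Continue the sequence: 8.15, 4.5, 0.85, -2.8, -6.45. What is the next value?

Differences: 4.5 - 8.15 = -3.65
This is an arithmetic sequence with common difference d = -3.65.
Next term = -6.45 + -3.65 = -10.1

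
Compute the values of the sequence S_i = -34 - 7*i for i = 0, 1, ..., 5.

This is an arithmetic sequence.
i=0: S_0 = -34 + -7*0 = -34
i=1: S_1 = -34 + -7*1 = -41
i=2: S_2 = -34 + -7*2 = -48
i=3: S_3 = -34 + -7*3 = -55
i=4: S_4 = -34 + -7*4 = -62
i=5: S_5 = -34 + -7*5 = -69
The first 6 terms are: [-34, -41, -48, -55, -62, -69]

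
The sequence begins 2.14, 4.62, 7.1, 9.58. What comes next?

Differences: 4.62 - 2.14 = 2.48
This is an arithmetic sequence with common difference d = 2.48.
Next term = 9.58 + 2.48 = 12.06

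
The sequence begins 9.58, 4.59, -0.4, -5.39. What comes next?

Differences: 4.59 - 9.58 = -4.99
This is an arithmetic sequence with common difference d = -4.99.
Next term = -5.39 + -4.99 = -10.38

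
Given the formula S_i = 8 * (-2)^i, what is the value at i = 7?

S_7 = 8 * (-2)^7 = 8 * -128 = -1024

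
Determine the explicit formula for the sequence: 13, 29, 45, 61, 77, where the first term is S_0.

Check differences: 29 - 13 = 16
45 - 29 = 16
Common difference d = 16.
First term a = 13.
Formula: S_i = 13 + 16*i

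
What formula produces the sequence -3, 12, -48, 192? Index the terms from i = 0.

Check ratios: 12 / -3 = -4.0
Common ratio r = -4.
First term a = -3.
Formula: S_i = -3 * (-4)^i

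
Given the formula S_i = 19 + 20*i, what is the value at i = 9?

S_9 = 19 + 20*9 = 19 + 180 = 199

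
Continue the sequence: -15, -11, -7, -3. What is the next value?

Differences: -11 - -15 = 4
This is an arithmetic sequence with common difference d = 4.
Next term = -3 + 4 = 1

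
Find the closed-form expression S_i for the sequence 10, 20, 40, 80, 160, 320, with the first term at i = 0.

Check ratios: 20 / 10 = 2.0
Common ratio r = 2.
First term a = 10.
Formula: S_i = 10 * 2^i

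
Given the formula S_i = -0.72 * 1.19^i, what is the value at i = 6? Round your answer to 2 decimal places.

S_6 = -0.72 * 1.19^6 ≈ -0.72 * 2.8398 ≈ -2.04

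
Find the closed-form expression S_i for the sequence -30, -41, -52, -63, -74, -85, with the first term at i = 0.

Check differences: -41 - -30 = -11
-52 - -41 = -11
Common difference d = -11.
First term a = -30.
Formula: S_i = -30 - 11*i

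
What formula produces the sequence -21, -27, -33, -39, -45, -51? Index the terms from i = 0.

Check differences: -27 - -21 = -6
-33 - -27 = -6
Common difference d = -6.
First term a = -21.
Formula: S_i = -21 - 6*i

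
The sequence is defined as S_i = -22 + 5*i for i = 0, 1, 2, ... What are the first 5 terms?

This is an arithmetic sequence.
i=0: S_0 = -22 + 5*0 = -22
i=1: S_1 = -22 + 5*1 = -17
i=2: S_2 = -22 + 5*2 = -12
i=3: S_3 = -22 + 5*3 = -7
i=4: S_4 = -22 + 5*4 = -2
The first 5 terms are: [-22, -17, -12, -7, -2]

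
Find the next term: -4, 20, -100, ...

Ratios: 20 / -4 = -5.0
This is a geometric sequence with common ratio r = -5.
Next term = -100 * -5 = 500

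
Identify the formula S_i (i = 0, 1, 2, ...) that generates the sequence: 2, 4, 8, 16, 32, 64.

Check ratios: 4 / 2 = 2.0
Common ratio r = 2.
First term a = 2.
Formula: S_i = 2 * 2^i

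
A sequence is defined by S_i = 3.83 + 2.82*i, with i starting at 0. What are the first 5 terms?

This is an arithmetic sequence.
i=0: S_0 = 3.83 + 2.82*0 = 3.83
i=1: S_1 = 3.83 + 2.82*1 = 6.65
i=2: S_2 = 3.83 + 2.82*2 = 9.47
i=3: S_3 = 3.83 + 2.82*3 = 12.29
i=4: S_4 = 3.83 + 2.82*4 = 15.11
The first 5 terms are: [3.83, 6.65, 9.47, 12.29, 15.11]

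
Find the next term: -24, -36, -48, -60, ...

Differences: -36 - -24 = -12
This is an arithmetic sequence with common difference d = -12.
Next term = -60 + -12 = -72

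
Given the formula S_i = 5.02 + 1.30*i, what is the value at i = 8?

S_8 = 5.02 + 1.3*8 = 5.02 + 10.4 = 15.42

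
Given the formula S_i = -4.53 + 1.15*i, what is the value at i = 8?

S_8 = -4.53 + 1.15*8 = -4.53 + 9.2 = 4.67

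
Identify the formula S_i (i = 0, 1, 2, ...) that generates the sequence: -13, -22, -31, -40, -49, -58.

Check differences: -22 - -13 = -9
-31 - -22 = -9
Common difference d = -9.
First term a = -13.
Formula: S_i = -13 - 9*i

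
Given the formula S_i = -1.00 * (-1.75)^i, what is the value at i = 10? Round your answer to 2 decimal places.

S_10 = -1.0 * (-1.75)^10 ≈ -1.0 * 269.3894 ≈ -269.39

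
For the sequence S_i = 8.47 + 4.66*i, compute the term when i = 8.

S_8 = 8.47 + 4.66*8 = 8.47 + 37.28 = 45.75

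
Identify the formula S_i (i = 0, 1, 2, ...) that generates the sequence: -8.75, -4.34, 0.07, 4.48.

Check differences: -4.34 - -8.75 = 4.41
0.07 - -4.34 = 4.41
Common difference d = 4.41.
First term a = -8.75.
Formula: S_i = -8.75 + 4.41*i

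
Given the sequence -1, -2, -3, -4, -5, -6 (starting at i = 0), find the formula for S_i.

Check differences: -2 - -1 = -1
-3 - -2 = -1
Common difference d = -1.
First term a = -1.
Formula: S_i = -1 - 1*i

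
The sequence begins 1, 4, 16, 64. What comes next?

Ratios: 4 / 1 = 4.0
This is a geometric sequence with common ratio r = 4.
Next term = 64 * 4 = 256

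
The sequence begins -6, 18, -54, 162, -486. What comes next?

Ratios: 18 / -6 = -3.0
This is a geometric sequence with common ratio r = -3.
Next term = -486 * -3 = 1458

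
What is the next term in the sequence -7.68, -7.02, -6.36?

Differences: -7.02 - -7.68 = 0.66
This is an arithmetic sequence with common difference d = 0.66.
Next term = -6.36 + 0.66 = -5.7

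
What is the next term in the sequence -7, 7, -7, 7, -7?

Ratios: 7 / -7 = -1.0
This is a geometric sequence with common ratio r = -1.
Next term = -7 * -1 = 7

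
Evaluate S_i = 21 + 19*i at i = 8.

S_8 = 21 + 19*8 = 21 + 152 = 173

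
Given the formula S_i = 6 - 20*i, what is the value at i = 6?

S_6 = 6 + -20*6 = 6 + -120 = -114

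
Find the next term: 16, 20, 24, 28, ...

Differences: 20 - 16 = 4
This is an arithmetic sequence with common difference d = 4.
Next term = 28 + 4 = 32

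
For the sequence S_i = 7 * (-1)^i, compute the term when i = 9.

S_9 = 7 * (-1)^9 = 7 * -1 = -7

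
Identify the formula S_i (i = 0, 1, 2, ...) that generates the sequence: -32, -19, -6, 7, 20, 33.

Check differences: -19 - -32 = 13
-6 - -19 = 13
Common difference d = 13.
First term a = -32.
Formula: S_i = -32 + 13*i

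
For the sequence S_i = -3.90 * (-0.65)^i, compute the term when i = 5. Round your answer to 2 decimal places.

S_5 = -3.9 * (-0.65)^5 ≈ -3.9 * -0.116 ≈ 0.45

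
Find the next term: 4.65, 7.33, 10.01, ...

Differences: 7.33 - 4.65 = 2.68
This is an arithmetic sequence with common difference d = 2.68.
Next term = 10.01 + 2.68 = 12.69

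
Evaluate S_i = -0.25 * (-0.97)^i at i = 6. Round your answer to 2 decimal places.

S_6 = -0.25 * (-0.97)^6 ≈ -0.25 * 0.833 ≈ -0.21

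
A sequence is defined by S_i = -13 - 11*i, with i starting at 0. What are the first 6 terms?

This is an arithmetic sequence.
i=0: S_0 = -13 + -11*0 = -13
i=1: S_1 = -13 + -11*1 = -24
i=2: S_2 = -13 + -11*2 = -35
i=3: S_3 = -13 + -11*3 = -46
i=4: S_4 = -13 + -11*4 = -57
i=5: S_5 = -13 + -11*5 = -68
The first 6 terms are: [-13, -24, -35, -46, -57, -68]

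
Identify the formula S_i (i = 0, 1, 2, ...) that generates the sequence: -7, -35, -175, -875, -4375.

Check ratios: -35 / -7 = 5.0
Common ratio r = 5.
First term a = -7.
Formula: S_i = -7 * 5^i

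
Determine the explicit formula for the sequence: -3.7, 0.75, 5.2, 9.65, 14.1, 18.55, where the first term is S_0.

Check differences: 0.75 - -3.7 = 4.45
5.2 - 0.75 = 4.45
Common difference d = 4.45.
First term a = -3.7.
Formula: S_i = -3.70 + 4.45*i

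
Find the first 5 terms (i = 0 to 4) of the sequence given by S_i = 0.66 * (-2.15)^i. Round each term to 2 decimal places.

This is a geometric sequence.
i=0: S_0 = 0.66 * (-2.15)^0 = 0.66
i=1: S_1 = 0.66 * (-2.15)^1 ≈ -1.42
i=2: S_2 = 0.66 * (-2.15)^2 ≈ 3.05
i=3: S_3 = 0.66 * (-2.15)^3 ≈ -6.56
i=4: S_4 = 0.66 * (-2.15)^4 ≈ 14.1
The first 5 terms are: [0.66, -1.42, 3.05, -6.56, 14.1]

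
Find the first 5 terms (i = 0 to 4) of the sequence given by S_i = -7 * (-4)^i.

This is a geometric sequence.
i=0: S_0 = -7 * (-4)^0 = -7
i=1: S_1 = -7 * (-4)^1 = 28
i=2: S_2 = -7 * (-4)^2 = -112
i=3: S_3 = -7 * (-4)^3 = 448
i=4: S_4 = -7 * (-4)^4 = -1792
The first 5 terms are: [-7, 28, -112, 448, -1792]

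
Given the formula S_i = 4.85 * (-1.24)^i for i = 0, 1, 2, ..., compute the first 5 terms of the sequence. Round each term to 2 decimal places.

This is a geometric sequence.
i=0: S_0 = 4.85 * (-1.24)^0 = 4.85
i=1: S_1 = 4.85 * (-1.24)^1 ≈ -6.01
i=2: S_2 = 4.85 * (-1.24)^2 ≈ 7.46
i=3: S_3 = 4.85 * (-1.24)^3 ≈ -9.25
i=4: S_4 = 4.85 * (-1.24)^4 ≈ 11.47
The first 5 terms are: [4.85, -6.01, 7.46, -9.25, 11.47]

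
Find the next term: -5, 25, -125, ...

Ratios: 25 / -5 = -5.0
This is a geometric sequence with common ratio r = -5.
Next term = -125 * -5 = 625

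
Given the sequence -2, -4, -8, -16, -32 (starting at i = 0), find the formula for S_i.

Check ratios: -4 / -2 = 2.0
Common ratio r = 2.
First term a = -2.
Formula: S_i = -2 * 2^i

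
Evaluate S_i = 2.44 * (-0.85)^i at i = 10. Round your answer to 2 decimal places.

S_10 = 2.44 * (-0.85)^10 ≈ 2.44 * 0.1969 ≈ 0.48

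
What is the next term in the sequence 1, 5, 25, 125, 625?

Ratios: 5 / 1 = 5.0
This is a geometric sequence with common ratio r = 5.
Next term = 625 * 5 = 3125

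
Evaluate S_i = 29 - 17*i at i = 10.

S_10 = 29 + -17*10 = 29 + -170 = -141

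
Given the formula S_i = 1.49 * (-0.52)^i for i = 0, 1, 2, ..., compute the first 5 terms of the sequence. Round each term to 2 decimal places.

This is a geometric sequence.
i=0: S_0 = 1.49 * (-0.52)^0 = 1.49
i=1: S_1 = 1.49 * (-0.52)^1 ≈ -0.77
i=2: S_2 = 1.49 * (-0.52)^2 ≈ 0.4
i=3: S_3 = 1.49 * (-0.52)^3 ≈ -0.21
i=4: S_4 = 1.49 * (-0.52)^4 ≈ 0.11
The first 5 terms are: [1.49, -0.77, 0.4, -0.21, 0.11]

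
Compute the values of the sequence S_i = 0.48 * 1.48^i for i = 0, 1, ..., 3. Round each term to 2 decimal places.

This is a geometric sequence.
i=0: S_0 = 0.48 * 1.48^0 = 0.48
i=1: S_1 = 0.48 * 1.48^1 ≈ 0.71
i=2: S_2 = 0.48 * 1.48^2 ≈ 1.05
i=3: S_3 = 0.48 * 1.48^3 ≈ 1.56
The first 4 terms are: [0.48, 0.71, 1.05, 1.56]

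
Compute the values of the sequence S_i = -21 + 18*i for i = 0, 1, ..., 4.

This is an arithmetic sequence.
i=0: S_0 = -21 + 18*0 = -21
i=1: S_1 = -21 + 18*1 = -3
i=2: S_2 = -21 + 18*2 = 15
i=3: S_3 = -21 + 18*3 = 33
i=4: S_4 = -21 + 18*4 = 51
The first 5 terms are: [-21, -3, 15, 33, 51]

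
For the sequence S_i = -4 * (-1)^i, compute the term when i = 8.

S_8 = -4 * (-1)^8 = -4 * 1 = -4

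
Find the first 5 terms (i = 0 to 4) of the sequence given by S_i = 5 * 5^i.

This is a geometric sequence.
i=0: S_0 = 5 * 5^0 = 5
i=1: S_1 = 5 * 5^1 = 25
i=2: S_2 = 5 * 5^2 = 125
i=3: S_3 = 5 * 5^3 = 625
i=4: S_4 = 5 * 5^4 = 3125
The first 5 terms are: [5, 25, 125, 625, 3125]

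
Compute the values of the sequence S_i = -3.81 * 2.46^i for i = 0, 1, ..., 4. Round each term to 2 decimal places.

This is a geometric sequence.
i=0: S_0 = -3.81 * 2.46^0 = -3.81
i=1: S_1 = -3.81 * 2.46^1 ≈ -9.37
i=2: S_2 = -3.81 * 2.46^2 ≈ -23.06
i=3: S_3 = -3.81 * 2.46^3 ≈ -56.72
i=4: S_4 = -3.81 * 2.46^4 ≈ -139.53
The first 5 terms are: [-3.81, -9.37, -23.06, -56.72, -139.53]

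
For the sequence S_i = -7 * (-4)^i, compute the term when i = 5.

S_5 = -7 * (-4)^5 = -7 * -1024 = 7168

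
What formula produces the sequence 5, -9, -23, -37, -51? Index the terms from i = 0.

Check differences: -9 - 5 = -14
-23 - -9 = -14
Common difference d = -14.
First term a = 5.
Formula: S_i = 5 - 14*i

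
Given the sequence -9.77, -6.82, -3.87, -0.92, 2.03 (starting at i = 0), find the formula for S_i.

Check differences: -6.82 - -9.77 = 2.95
-3.87 - -6.82 = 2.95
Common difference d = 2.95.
First term a = -9.77.
Formula: S_i = -9.77 + 2.95*i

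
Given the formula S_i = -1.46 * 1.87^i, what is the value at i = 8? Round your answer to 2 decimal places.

S_8 = -1.46 * 1.87^8 ≈ -1.46 * 149.5316 ≈ -218.32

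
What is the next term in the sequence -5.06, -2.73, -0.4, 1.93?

Differences: -2.73 - -5.06 = 2.33
This is an arithmetic sequence with common difference d = 2.33.
Next term = 1.93 + 2.33 = 4.26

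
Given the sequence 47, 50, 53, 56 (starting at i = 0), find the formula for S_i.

Check differences: 50 - 47 = 3
53 - 50 = 3
Common difference d = 3.
First term a = 47.
Formula: S_i = 47 + 3*i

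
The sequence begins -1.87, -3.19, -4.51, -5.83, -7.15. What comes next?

Differences: -3.19 - -1.87 = -1.32
This is an arithmetic sequence with common difference d = -1.32.
Next term = -7.15 + -1.32 = -8.47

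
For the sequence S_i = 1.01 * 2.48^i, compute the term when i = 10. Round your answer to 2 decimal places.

S_10 = 1.01 * 2.48^10 ≈ 1.01 * 8800.6917 ≈ 8888.7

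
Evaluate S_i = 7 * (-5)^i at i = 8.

S_8 = 7 * (-5)^8 = 7 * 390625 = 2734375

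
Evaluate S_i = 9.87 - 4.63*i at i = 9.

S_9 = 9.87 + -4.63*9 = 9.87 + -41.67 = -31.8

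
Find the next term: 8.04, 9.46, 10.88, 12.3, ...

Differences: 9.46 - 8.04 = 1.42
This is an arithmetic sequence with common difference d = 1.42.
Next term = 12.3 + 1.42 = 13.72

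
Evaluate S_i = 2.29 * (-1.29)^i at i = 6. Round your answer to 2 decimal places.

S_6 = 2.29 * (-1.29)^6 ≈ 2.29 * 4.6083 ≈ 10.55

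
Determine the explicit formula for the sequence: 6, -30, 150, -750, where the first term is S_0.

Check ratios: -30 / 6 = -5.0
Common ratio r = -5.
First term a = 6.
Formula: S_i = 6 * (-5)^i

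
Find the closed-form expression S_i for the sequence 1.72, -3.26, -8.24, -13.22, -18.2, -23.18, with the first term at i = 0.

Check differences: -3.26 - 1.72 = -4.98
-8.24 - -3.26 = -4.98
Common difference d = -4.98.
First term a = 1.72.
Formula: S_i = 1.72 - 4.98*i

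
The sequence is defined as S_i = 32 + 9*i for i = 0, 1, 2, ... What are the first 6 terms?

This is an arithmetic sequence.
i=0: S_0 = 32 + 9*0 = 32
i=1: S_1 = 32 + 9*1 = 41
i=2: S_2 = 32 + 9*2 = 50
i=3: S_3 = 32 + 9*3 = 59
i=4: S_4 = 32 + 9*4 = 68
i=5: S_5 = 32 + 9*5 = 77
The first 6 terms are: [32, 41, 50, 59, 68, 77]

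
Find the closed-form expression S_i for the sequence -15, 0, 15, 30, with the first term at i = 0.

Check differences: 0 - -15 = 15
15 - 0 = 15
Common difference d = 15.
First term a = -15.
Formula: S_i = -15 + 15*i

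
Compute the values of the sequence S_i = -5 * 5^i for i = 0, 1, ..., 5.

This is a geometric sequence.
i=0: S_0 = -5 * 5^0 = -5
i=1: S_1 = -5 * 5^1 = -25
i=2: S_2 = -5 * 5^2 = -125
i=3: S_3 = -5 * 5^3 = -625
i=4: S_4 = -5 * 5^4 = -3125
i=5: S_5 = -5 * 5^5 = -15625
The first 6 terms are: [-5, -25, -125, -625, -3125, -15625]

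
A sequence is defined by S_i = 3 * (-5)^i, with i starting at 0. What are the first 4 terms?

This is a geometric sequence.
i=0: S_0 = 3 * (-5)^0 = 3
i=1: S_1 = 3 * (-5)^1 = -15
i=2: S_2 = 3 * (-5)^2 = 75
i=3: S_3 = 3 * (-5)^3 = -375
The first 4 terms are: [3, -15, 75, -375]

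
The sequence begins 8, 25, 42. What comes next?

Differences: 25 - 8 = 17
This is an arithmetic sequence with common difference d = 17.
Next term = 42 + 17 = 59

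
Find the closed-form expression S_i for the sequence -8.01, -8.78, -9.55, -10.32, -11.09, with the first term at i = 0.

Check differences: -8.78 - -8.01 = -0.77
-9.55 - -8.78 = -0.77
Common difference d = -0.77.
First term a = -8.01.
Formula: S_i = -8.01 - 0.77*i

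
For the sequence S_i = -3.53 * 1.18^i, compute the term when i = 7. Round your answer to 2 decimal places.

S_7 = -3.53 * 1.18^7 ≈ -3.53 * 3.1855 ≈ -11.24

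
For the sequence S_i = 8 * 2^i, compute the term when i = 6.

S_6 = 8 * 2^6 = 8 * 64 = 512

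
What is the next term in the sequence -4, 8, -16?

Ratios: 8 / -4 = -2.0
This is a geometric sequence with common ratio r = -2.
Next term = -16 * -2 = 32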